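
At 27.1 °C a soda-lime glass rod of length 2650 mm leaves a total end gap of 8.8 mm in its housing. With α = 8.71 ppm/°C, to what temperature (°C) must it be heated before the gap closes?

α·L₀·ΔT = 8.8 mm ⇒ ΔT = 8.8 / (8.71×10⁻⁶ × 2650.0) = 381.3 K.
T = 27.1 + 381.3 = 408.4 °C.

408 °C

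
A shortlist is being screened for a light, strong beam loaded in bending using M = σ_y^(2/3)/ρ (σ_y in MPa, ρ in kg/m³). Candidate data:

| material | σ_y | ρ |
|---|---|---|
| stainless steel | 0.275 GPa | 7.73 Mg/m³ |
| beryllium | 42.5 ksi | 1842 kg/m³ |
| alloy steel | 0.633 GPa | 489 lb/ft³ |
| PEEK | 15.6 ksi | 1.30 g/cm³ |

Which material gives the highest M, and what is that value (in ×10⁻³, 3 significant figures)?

beryllium, M = 24.0×10⁻³

Putting every candidate on a common basis:
  stainless steel: σ_y = 275.0 MPa, ρ = 7730 kg/m³
  beryllium: σ_y = 293.0 MPa, ρ = 1842 kg/m³
  alloy steel: σ_y = 633.0 MPa, ρ = 7833 kg/m³
  PEEK: σ_y = 107.6 MPa, ρ = 1300 kg/m³
  beryllium: M = 24.0×10⁻³
  PEEK: M = 17.4×10⁻³
  alloy steel: M = 9.41×10⁻³
  stainless steel: M = 5.47×10⁻³
Beryllium ranks first.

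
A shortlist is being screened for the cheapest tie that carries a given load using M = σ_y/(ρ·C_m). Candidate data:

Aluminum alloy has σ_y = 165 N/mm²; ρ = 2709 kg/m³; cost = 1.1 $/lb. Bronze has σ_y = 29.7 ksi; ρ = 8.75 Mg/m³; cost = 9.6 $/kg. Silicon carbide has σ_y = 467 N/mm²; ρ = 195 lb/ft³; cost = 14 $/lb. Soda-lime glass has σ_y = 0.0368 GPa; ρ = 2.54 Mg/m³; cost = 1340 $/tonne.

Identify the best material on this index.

In SI units:
  aluminum alloy: σ_y = 165.0 MPa, ρ = 2709 kg/m³, cost = 2.425 $/kg
  bronze: σ_y = 204.8 MPa, ρ = 8750 kg/m³, cost = 9.600 $/kg
  silicon carbide: σ_y = 467.0 MPa, ρ = 3124 kg/m³, cost = 30.86 $/kg
  soda-lime glass: σ_y = 36.80 MPa, ρ = 2540 kg/m³, cost = 1.340 $/kg
  aluminum alloy: M = 25.1 kN·m per $
  soda-lime glass: M = 10.8 kN·m per $
  silicon carbide: M = 4.84 kN·m per $
  bronze: M = 2.44 kN·m per $
The maximum is for aluminum alloy.

aluminum alloy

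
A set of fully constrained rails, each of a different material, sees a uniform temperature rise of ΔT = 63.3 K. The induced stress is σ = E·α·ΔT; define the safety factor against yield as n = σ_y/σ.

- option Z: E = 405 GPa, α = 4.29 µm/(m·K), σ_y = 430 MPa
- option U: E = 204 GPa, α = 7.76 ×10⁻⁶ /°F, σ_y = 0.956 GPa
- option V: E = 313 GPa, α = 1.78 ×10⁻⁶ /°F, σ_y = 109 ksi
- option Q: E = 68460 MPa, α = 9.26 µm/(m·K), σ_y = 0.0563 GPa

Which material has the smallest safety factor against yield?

option Q

Per material, after unit conversion:
  option Z: E = 405.0, α = 4.29, σ_y = 430.0 → σ = 110 MPa, n = 3.91
  option U: E = 204.0, α = 14.0, σ_y = 956.0 → σ = 180 MPa, n = 5.30
  option V: E = 313.0, α = 3.20, σ_y = 751.5 → σ = 63.5 MPa, n = 11.8
  option Q: E = 68.46, α = 9.26, σ_y = 56.30 → σ = 40.1 MPa, n = 1.40
Option Q has the lowest safety factor, n = 1.40.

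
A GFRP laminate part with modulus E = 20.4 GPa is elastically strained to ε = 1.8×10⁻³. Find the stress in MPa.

σ = E·ε = 20400 MPa × 1.8×10⁻³ = 36.7 MPa.

36.7 MPa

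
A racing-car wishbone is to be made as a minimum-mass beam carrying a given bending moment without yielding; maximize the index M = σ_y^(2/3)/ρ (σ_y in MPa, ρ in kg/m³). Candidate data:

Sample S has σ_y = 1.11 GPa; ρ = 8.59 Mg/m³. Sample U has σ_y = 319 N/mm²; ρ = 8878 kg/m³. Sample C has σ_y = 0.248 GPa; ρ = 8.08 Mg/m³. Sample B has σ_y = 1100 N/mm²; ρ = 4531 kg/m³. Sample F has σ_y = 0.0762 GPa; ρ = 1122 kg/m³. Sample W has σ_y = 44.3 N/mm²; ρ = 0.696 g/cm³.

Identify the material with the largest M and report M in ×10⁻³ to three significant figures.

sample B, M = 23.5×10⁻³

Normalizing units and computing the index:
  sample S: σ_y = 1110 MPa, ρ = 8590 kg/m³
  sample U: σ_y = 319.0 MPa, ρ = 8878 kg/m³
  sample C: σ_y = 248.0 MPa, ρ = 8080 kg/m³
  sample B: σ_y = 1100 MPa, ρ = 4531 kg/m³
  sample F: σ_y = 76.20 MPa, ρ = 1122 kg/m³
  sample W: σ_y = 44.30 MPa, ρ = 696.0 kg/m³
  sample B: M = 23.5×10⁻³
  sample W: M = 18.0×10⁻³
  sample F: M = 16.0×10⁻³
  sample S: M = 12.5×10⁻³
  sample U: M = 5.26×10⁻³
  sample C: M = 4.89×10⁻³
Sample B ranks first.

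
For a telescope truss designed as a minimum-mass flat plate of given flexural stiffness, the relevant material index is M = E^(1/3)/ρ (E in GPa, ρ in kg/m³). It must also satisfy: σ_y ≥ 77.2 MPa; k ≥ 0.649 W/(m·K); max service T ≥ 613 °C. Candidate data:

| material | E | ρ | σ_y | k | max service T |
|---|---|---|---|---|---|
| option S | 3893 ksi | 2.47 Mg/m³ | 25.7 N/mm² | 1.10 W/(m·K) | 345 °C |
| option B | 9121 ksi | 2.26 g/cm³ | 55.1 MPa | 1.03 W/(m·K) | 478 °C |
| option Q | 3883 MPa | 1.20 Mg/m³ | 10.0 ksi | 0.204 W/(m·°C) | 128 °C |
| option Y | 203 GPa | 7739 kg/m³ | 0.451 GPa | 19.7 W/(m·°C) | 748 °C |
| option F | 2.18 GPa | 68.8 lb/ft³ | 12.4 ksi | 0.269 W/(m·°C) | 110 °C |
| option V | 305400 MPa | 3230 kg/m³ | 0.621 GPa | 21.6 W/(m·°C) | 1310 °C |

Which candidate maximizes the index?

Screen on constraints: σ_y ≥ 77.2 MPa; k ≥ 0.649 W/(m·K); max service T ≥ 613 °C. Survivors: option Y, option V.
Normalizing units and computing the index:
  option Y: E = 203.0 GPa, ρ = 7739 kg/m³
  option V: E = 305.4 GPa, ρ = 3230 kg/m³
  option V: M = 2.08×10⁻³
  option Y: M = 0.759×10⁻³
The maximum is for option V.

option V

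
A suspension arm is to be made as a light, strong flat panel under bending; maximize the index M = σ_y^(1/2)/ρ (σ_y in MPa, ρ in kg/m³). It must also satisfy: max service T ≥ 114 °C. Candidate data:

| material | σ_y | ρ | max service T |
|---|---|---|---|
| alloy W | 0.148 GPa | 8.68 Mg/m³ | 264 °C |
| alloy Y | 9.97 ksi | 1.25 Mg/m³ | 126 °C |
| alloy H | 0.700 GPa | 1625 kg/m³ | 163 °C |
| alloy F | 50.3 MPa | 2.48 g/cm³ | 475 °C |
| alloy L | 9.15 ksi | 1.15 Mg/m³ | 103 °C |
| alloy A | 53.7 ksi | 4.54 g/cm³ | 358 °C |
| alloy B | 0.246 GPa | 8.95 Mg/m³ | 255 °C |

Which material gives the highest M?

alloy H

Screen on constraints: max service T ≥ 114 °C. Survivors: alloy W, alloy Y, alloy H, alloy F, alloy A, alloy B.
In SI units:
  alloy W: σ_y = 148.0 MPa, ρ = 8680 kg/m³
  alloy Y: σ_y = 68.74 MPa, ρ = 1250 kg/m³
  alloy H: σ_y = 700.0 MPa, ρ = 1625 kg/m³
  alloy F: σ_y = 50.30 MPa, ρ = 2480 kg/m³
  alloy A: σ_y = 370.2 MPa, ρ = 4540 kg/m³
  alloy B: σ_y = 246.0 MPa, ρ = 8950 kg/m³
  alloy H: M = 16.3×10⁻³
  alloy Y: M = 6.63×10⁻³
  alloy A: M = 4.24×10⁻³
  alloy F: M = 2.86×10⁻³
  alloy B: M = 1.75×10⁻³
  alloy W: M = 1.40×10⁻³
Alloy H ranks first.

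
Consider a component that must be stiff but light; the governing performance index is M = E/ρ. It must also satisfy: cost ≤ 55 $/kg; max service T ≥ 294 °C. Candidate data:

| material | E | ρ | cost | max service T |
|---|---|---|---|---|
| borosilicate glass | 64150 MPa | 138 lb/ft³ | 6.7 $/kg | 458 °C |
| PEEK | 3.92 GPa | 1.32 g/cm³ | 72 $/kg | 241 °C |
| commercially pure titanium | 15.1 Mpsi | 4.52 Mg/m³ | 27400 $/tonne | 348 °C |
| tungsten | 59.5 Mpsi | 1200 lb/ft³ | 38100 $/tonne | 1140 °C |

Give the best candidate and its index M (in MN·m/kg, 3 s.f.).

borosilicate glass, M = 29.0 MN·m/kg

Screen on constraints: cost ≤ 55 $/kg; max service T ≥ 294 °C. Survivors: borosilicate glass, commercially pure titanium, tungsten.
Convert each candidate to consistent units, then evaluate M:
  borosilicate glass: E = 64.15 GPa, ρ = 2211 kg/m³
  commercially pure titanium: E = 104.1 GPa, ρ = 4520 kg/m³
  tungsten: E = 410.2 GPa, ρ = 19220 kg/m³
  borosilicate glass: M = 29.0 MN·m/kg
  commercially pure titanium: M = 23.0 MN·m/kg
  tungsten: M = 21.3 MN·m/kg
Borosilicate glass ranks first.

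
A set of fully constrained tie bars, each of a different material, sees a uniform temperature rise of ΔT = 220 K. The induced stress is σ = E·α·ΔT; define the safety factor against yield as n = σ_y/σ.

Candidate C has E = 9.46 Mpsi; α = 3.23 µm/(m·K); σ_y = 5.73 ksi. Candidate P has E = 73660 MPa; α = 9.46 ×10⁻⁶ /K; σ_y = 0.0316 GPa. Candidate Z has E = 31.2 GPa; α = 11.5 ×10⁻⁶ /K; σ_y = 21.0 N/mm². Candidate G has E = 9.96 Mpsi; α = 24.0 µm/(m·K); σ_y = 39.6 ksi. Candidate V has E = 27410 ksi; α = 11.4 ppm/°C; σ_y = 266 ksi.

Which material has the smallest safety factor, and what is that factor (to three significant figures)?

candidate P, n = 0.206

In consistent units (E in GPa, α in ×10⁻⁶/K, σ_y in MPa):
  candidate C: E = 65.22, α = 3.23, σ_y = 39.51 → σ = 46.3 MPa, n = 0.852
  candidate P: E = 73.66, α = 9.46, σ_y = 31.60 → σ = 153 MPa, n = 0.206
  candidate Z: E = 31.20, α = 11.5, σ_y = 21.00 → σ = 78.9 MPa, n = 0.266
  candidate G: E = 68.67, α = 24.0, σ_y = 273.0 → σ = 363 MPa, n = 0.753
  candidate V: E = 189.0, α = 11.4, σ_y = 1834 → σ = 474 MPa, n = 3.87
Smallest n: candidate P with n = 0.206.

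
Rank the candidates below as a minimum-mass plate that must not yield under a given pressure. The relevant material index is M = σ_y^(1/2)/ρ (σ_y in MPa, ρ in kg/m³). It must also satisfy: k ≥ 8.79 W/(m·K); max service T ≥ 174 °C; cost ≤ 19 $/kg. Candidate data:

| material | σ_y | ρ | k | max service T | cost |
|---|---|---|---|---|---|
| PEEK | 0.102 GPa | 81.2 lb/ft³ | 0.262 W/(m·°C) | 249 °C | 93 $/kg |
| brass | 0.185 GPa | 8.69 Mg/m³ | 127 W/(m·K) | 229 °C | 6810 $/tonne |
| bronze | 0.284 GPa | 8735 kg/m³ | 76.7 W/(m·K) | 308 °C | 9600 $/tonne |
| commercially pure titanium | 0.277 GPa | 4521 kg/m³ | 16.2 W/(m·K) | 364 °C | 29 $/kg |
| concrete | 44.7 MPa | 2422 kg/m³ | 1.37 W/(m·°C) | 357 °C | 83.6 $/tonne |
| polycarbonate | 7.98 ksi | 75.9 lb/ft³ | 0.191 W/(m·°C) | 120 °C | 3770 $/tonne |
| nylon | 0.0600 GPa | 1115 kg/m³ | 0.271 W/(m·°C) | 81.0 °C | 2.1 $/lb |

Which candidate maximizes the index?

bronze

Screen on constraints: k ≥ 8.79 W/(m·K); max service T ≥ 174 °C; cost ≤ 19 $/kg. Survivors: brass, bronze.
Convert each candidate to consistent units, then evaluate M:
  brass: σ_y = 185.0 MPa, ρ = 8690 kg/m³
  bronze: σ_y = 284.0 MPa, ρ = 8735 kg/m³
  bronze: M = 1.93×10⁻³
  brass: M = 1.57×10⁻³
Bronze has the largest M.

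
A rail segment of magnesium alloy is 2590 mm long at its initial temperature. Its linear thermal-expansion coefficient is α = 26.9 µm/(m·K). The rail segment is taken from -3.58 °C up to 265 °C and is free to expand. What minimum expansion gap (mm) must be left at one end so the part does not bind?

18.7 mm

ΔT = 265 − (-3.58) = 268.6 K.
ΔL = α·L₀·ΔT = 26.9×10⁻⁶ × 2590 mm × 268.6 K = 18.7 mm.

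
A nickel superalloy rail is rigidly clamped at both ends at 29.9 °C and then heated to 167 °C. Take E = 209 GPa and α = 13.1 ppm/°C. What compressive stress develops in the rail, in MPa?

ΔT = 137.1 K. Constrained thermal stress σ = E·α·ΔT = 209.0×10³ MPa × 13.1×10⁻⁶ × 137.1 = 375 MPa (compressive).

375 MPa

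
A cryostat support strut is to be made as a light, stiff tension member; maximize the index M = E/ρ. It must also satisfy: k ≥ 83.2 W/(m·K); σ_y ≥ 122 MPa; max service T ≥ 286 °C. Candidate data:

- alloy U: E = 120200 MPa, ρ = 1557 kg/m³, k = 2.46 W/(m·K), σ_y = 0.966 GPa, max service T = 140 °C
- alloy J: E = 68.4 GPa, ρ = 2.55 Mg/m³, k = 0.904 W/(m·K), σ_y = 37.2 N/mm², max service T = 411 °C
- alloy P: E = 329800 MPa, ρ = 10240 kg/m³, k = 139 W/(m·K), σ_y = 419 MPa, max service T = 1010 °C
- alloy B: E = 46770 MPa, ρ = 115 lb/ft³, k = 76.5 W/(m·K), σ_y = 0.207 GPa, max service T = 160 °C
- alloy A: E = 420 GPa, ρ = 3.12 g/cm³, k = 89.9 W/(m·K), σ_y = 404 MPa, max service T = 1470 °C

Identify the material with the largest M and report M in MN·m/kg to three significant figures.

Screen on constraints: k ≥ 83.2 W/(m·K); σ_y ≥ 122 MPa; max service T ≥ 286 °C. Survivors: alloy P, alloy A.
In SI units:
  alloy P: E = 329.8 GPa, ρ = 10240 kg/m³
  alloy A: E = 420.0 GPa, ρ = 3120 kg/m³
  alloy A: M = 135 MN·m/kg
  alloy P: M = 32.2 MN·m/kg
Alloy A has the largest M.

alloy A, M = 135 MN·m/kg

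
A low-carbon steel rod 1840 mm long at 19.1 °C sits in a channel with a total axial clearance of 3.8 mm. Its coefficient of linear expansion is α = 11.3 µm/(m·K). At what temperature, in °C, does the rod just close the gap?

202 °C

α·L₀·ΔT = 3.8 mm ⇒ ΔT = 3.8 / (11.3×10⁻⁶ × 1840.0) = 182.8 K.
T = 19.1 + 182.8 = 201.9 °C.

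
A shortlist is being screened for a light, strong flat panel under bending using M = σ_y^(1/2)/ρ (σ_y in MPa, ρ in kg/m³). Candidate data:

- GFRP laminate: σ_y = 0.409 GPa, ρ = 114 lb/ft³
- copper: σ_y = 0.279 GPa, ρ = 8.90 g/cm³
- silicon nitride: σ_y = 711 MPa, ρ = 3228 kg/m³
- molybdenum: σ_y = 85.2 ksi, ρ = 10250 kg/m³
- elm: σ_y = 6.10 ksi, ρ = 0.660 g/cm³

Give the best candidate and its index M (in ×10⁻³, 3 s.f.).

Convert each candidate to consistent units, then evaluate M:
  GFRP laminate: σ_y = 409.0 MPa, ρ = 1826 kg/m³
  copper: σ_y = 279.0 MPa, ρ = 8900 kg/m³
  silicon nitride: σ_y = 711.0 MPa, ρ = 3228 kg/m³
  molybdenum: σ_y = 587.4 MPa, ρ = 10250 kg/m³
  elm: σ_y = 42.06 MPa, ρ = 660.0 kg/m³
  GFRP laminate: M = 11.1×10⁻³
  elm: M = 9.83×10⁻³
  silicon nitride: M = 8.26×10⁻³
  molybdenum: M = 2.36×10⁻³
  copper: M = 1.88×10⁻³
GFRP laminate ranks first.

GFRP laminate, M = 11.1×10⁻³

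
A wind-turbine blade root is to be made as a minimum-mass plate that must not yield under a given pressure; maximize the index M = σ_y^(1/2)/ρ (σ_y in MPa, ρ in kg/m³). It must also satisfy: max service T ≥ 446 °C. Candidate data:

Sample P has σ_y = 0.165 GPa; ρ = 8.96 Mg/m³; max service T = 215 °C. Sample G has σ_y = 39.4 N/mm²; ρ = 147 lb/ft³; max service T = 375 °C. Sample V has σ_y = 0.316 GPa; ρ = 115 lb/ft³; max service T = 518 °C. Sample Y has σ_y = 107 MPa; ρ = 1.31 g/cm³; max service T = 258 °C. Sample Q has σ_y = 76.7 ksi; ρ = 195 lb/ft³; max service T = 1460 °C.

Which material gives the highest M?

sample V

Screen on constraints: max service T ≥ 446 °C. Survivors: sample V, sample Q.
Putting every candidate on a common basis:
  sample V: σ_y = 316.0 MPa, ρ = 1842 kg/m³
  sample Q: σ_y = 528.8 MPa, ρ = 3124 kg/m³
  sample V: M = 9.65×10⁻³
  sample Q: M = 7.36×10⁻³
Sample V ranks first.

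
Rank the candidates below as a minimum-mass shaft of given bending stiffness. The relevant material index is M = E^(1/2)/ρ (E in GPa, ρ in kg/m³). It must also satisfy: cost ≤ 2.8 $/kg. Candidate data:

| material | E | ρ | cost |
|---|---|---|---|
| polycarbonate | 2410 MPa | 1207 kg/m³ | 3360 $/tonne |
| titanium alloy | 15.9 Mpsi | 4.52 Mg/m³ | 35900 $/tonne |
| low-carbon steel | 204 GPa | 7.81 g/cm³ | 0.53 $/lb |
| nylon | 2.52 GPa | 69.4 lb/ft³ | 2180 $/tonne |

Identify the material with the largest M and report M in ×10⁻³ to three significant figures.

Screen on constraints: cost ≤ 2.8 $/kg. Survivors: low-carbon steel, nylon.
After converting to SI:
  low-carbon steel: E = 204.0 GPa, ρ = 7810 kg/m³
  nylon: E = 2.520 GPa, ρ = 1112 kg/m³
  low-carbon steel: M = 1.83×10⁻³
  nylon: M = 1.43×10⁻³
Highest index: low-carbon steel.

low-carbon steel, M = 1.83×10⁻³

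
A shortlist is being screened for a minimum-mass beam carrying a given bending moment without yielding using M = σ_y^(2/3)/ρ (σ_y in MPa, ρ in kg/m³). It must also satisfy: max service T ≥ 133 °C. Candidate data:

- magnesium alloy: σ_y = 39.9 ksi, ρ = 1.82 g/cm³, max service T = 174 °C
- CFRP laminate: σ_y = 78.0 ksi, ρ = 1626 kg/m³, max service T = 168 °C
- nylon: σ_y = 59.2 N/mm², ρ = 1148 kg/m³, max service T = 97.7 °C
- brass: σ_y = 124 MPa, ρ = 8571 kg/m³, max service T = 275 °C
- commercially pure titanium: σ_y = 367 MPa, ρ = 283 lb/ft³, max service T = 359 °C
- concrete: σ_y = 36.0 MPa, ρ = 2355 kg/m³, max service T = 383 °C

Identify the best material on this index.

CFRP laminate

Screen on constraints: max service T ≥ 133 °C. Survivors: magnesium alloy, CFRP laminate, brass, commercially pure titanium, concrete.
Putting every candidate on a common basis:
  magnesium alloy: σ_y = 275.1 MPa, ρ = 1820 kg/m³
  CFRP laminate: σ_y = 537.8 MPa, ρ = 1626 kg/m³
  brass: σ_y = 124.0 MPa, ρ = 8571 kg/m³
  commercially pure titanium: σ_y = 367.0 MPa, ρ = 4533 kg/m³
  concrete: σ_y = 36.00 MPa, ρ = 2355 kg/m³
  CFRP laminate: M = 40.7×10⁻³
  magnesium alloy: M = 23.2×10⁻³
  commercially pure titanium: M = 11.3×10⁻³
  concrete: M = 4.63×10⁻³
  brass: M = 2.90×10⁻³
CFRP laminate ranks first.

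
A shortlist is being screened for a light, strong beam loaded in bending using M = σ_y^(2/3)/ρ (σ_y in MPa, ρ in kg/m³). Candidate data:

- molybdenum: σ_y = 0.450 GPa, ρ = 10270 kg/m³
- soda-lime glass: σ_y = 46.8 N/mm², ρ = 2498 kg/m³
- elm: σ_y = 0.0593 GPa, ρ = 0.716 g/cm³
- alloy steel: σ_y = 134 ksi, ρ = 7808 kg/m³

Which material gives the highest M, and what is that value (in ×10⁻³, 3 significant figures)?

In SI units:
  molybdenum: σ_y = 450.0 MPa, ρ = 10270 kg/m³
  soda-lime glass: σ_y = 46.80 MPa, ρ = 2498 kg/m³
  elm: σ_y = 59.30 MPa, ρ = 716.0 kg/m³
  alloy steel: σ_y = 923.9 MPa, ρ = 7808 kg/m³
  elm: M = 21.2×10⁻³
  alloy steel: M = 12.1×10⁻³
  molybdenum: M = 5.72×10⁻³
  soda-lime glass: M = 5.20×10⁻³
Highest index: elm.

elm, M = 21.2×10⁻³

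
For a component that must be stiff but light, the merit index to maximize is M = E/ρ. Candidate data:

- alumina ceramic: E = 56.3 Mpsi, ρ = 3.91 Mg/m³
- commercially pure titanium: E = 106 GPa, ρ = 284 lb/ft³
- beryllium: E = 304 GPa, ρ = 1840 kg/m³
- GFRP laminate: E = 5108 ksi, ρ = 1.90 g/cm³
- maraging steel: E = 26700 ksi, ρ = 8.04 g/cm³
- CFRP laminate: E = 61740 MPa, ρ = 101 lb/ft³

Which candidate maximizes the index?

beryllium

After converting to SI:
  alumina ceramic: E = 388.2 GPa, ρ = 3910 kg/m³
  commercially pure titanium: E = 106.0 GPa, ρ = 4549 kg/m³
  beryllium: E = 304.0 GPa, ρ = 1840 kg/m³
  GFRP laminate: E = 35.22 GPa, ρ = 1900 kg/m³
  maraging steel: E = 184.1 GPa, ρ = 8040 kg/m³
  CFRP laminate: E = 61.74 GPa, ρ = 1618 kg/m³
  beryllium: M = 165 MN·m/kg
  alumina ceramic: M = 99.3 MN·m/kg
  CFRP laminate: M = 38.2 MN·m/kg
  commercially pure titanium: M = 23.3 MN·m/kg
  maraging steel: M = 22.9 MN·m/kg
  GFRP laminate: M = 18.5 MN·m/kg
Beryllium has the largest M.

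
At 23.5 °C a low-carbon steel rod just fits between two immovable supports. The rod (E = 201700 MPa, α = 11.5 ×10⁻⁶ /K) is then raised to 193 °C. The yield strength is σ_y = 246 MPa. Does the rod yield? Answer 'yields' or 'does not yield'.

E = 201700 MPa = 201.7 GPa.
ΔT = 169.5 K. Constrained thermal stress σ = E·α·ΔT = 201.7×10³ MPa × 11.5×10⁻⁶ × 169.5 = 393 MPa (compressive).
Compare to σ_y = 246 MPa: σ ≥ σ_y, so it yields.

yields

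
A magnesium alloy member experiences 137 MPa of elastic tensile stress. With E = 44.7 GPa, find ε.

ε = σ/E = 137 / 44700 = 3.06×10⁻³.

3.06×10⁻³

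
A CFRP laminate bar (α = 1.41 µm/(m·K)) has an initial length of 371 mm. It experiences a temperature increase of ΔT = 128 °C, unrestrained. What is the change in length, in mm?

0.0670 mm

ΔL = α·L₀·ΔT = 1.41×10⁻⁶ × 371 mm × 128.0 K = 0.0670 mm.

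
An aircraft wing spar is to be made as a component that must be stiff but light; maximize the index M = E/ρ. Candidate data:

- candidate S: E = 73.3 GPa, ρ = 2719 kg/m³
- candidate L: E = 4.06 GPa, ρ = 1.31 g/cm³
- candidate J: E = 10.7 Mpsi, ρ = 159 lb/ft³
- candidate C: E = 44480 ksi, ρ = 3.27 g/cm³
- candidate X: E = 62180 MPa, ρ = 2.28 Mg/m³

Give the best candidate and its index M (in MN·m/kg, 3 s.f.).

candidate C, M = 93.8 MN·m/kg

After converting to SI:
  candidate S: E = 73.30 GPa, ρ = 2719 kg/m³
  candidate L: E = 4.060 GPa, ρ = 1310 kg/m³
  candidate J: E = 73.77 GPa, ρ = 2547 kg/m³
  candidate C: E = 306.7 GPa, ρ = 3270 kg/m³
  candidate X: E = 62.18 GPa, ρ = 2280 kg/m³
  candidate C: M = 93.8 MN·m/kg
  candidate J: M = 29.0 MN·m/kg
  candidate X: M = 27.3 MN·m/kg
  candidate S: M = 27.0 MN·m/kg
  candidate L: M = 3.10 MN·m/kg
Candidate C has the largest M.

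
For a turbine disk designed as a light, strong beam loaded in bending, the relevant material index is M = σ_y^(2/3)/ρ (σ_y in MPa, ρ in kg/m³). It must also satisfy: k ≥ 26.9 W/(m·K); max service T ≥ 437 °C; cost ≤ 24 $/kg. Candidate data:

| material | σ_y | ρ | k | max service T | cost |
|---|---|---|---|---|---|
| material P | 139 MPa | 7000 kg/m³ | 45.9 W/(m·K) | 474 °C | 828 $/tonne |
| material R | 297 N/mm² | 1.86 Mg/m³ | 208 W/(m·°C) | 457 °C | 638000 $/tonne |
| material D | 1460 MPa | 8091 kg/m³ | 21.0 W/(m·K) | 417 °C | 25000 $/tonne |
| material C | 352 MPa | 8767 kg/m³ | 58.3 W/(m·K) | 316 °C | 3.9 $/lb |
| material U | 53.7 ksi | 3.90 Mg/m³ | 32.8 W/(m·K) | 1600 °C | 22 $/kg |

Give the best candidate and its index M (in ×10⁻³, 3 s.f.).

material U, M = 13.2×10⁻³

Screen on constraints: k ≥ 26.9 W/(m·K); max service T ≥ 437 °C; cost ≤ 24 $/kg. Survivors: material P, material U.
Convert each candidate to consistent units, then evaluate M:
  material P: σ_y = 139.0 MPa, ρ = 7000 kg/m³
  material U: σ_y = 370.2 MPa, ρ = 3900 kg/m³
  material U: M = 13.2×10⁻³
  material P: M = 3.83×10⁻³
Highest index: material U.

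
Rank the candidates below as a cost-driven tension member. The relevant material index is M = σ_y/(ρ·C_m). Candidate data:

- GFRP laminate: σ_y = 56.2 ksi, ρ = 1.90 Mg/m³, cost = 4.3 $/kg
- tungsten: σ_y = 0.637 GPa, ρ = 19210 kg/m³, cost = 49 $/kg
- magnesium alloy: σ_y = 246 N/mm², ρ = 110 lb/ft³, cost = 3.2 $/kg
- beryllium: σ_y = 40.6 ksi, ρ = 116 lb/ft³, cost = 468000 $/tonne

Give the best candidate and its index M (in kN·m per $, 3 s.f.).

In SI units:
  GFRP laminate: σ_y = 387.5 MPa, ρ = 1900 kg/m³, cost = 4.300 $/kg
  tungsten: σ_y = 637.0 MPa, ρ = 19210 kg/m³, cost = 49.00 $/kg
  magnesium alloy: σ_y = 246.0 MPa, ρ = 1762 kg/m³, cost = 3.200 $/kg
  beryllium: σ_y = 279.9 MPa, ρ = 1858 kg/m³, cost = 468.0 $/kg
  GFRP laminate: M = 47.4 kN·m per $
  magnesium alloy: M = 43.6 kN·m per $
  tungsten: M = 0.677 kN·m per $
  beryllium: M = 0.322 kN·m per $
GFRP laminate has the largest M.

GFRP laminate, M = 47.4 kN·m per $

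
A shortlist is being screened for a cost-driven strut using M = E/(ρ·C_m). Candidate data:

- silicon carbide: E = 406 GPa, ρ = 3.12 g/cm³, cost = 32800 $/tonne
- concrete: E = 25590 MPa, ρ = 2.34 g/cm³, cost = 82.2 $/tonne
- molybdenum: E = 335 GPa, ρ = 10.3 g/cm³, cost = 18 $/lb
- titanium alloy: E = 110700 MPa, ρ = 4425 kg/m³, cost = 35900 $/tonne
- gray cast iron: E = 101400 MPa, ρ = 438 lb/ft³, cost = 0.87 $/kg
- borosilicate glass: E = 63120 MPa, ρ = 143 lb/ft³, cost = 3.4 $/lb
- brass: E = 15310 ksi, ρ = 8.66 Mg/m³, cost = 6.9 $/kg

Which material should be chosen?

concrete

After converting to SI:
  silicon carbide: E = 406.0 GPa, ρ = 3120 kg/m³, cost = 32.80 $/kg
  concrete: E = 25.59 GPa, ρ = 2340 kg/m³, cost = 0.08220 $/kg
  molybdenum: E = 335.0 GPa, ρ = 10300 kg/m³, cost = 39.68 $/kg
  titanium alloy: E = 110.7 GPa, ρ = 4425 kg/m³, cost = 35.90 $/kg
  gray cast iron: E = 101.4 GPa, ρ = 7016 kg/m³, cost = 0.8700 $/kg
  borosilicate glass: E = 63.12 GPa, ρ = 2291 kg/m³, cost = 7.496 $/kg
  brass: E = 105.6 GPa, ρ = 8660 kg/m³, cost = 6.900 $/kg
  concrete: M = 133 MN·m per $
  gray cast iron: M = 16.6 MN·m per $
  silicon carbide: M = 3.97 MN·m per $
  borosilicate glass: M = 3.68 MN·m per $
  brass: M = 1.77 MN·m per $
  molybdenum: M = 0.820 MN·m per $
  titanium alloy: M = 0.697 MN·m per $
Highest index: concrete.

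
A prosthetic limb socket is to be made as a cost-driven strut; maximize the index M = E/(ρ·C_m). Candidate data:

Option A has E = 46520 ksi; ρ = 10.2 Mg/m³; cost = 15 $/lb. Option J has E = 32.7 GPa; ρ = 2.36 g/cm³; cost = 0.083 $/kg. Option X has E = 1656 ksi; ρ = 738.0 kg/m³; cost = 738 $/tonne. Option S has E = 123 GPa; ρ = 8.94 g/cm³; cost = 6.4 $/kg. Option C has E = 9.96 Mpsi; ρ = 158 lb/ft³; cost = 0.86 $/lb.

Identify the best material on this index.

option J

Convert each candidate to consistent units, then evaluate M:
  option A: E = 320.7 GPa, ρ = 10200 kg/m³, cost = 33.07 $/kg
  option J: E = 32.70 GPa, ρ = 2360 kg/m³, cost = 0.08300 $/kg
  option X: E = 11.42 GPa, ρ = 738.0 kg/m³, cost = 0.7380 $/kg
  option S: E = 123.0 GPa, ρ = 8940 kg/m³, cost = 6.400 $/kg
  option C: E = 68.67 GPa, ρ = 2531 kg/m³, cost = 1.896 $/kg
  option J: M = 167 MN·m per $
  option X: M = 21.0 MN·m per $
  option C: M = 14.3 MN·m per $
  option S: M = 2.15 MN·m per $
  option A: M = 0.951 MN·m per $
Highest index: option J.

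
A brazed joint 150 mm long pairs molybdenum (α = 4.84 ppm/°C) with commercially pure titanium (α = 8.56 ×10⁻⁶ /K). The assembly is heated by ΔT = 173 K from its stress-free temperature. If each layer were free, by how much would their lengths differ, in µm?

96.5 µm

Δα = |4.84 − 8.56|×10⁻⁶/K = 3.72×10⁻⁶/K.
ΔL_mismatch = Δα·L·ΔT = 3.72×10⁻⁶ × 150.0 mm × 173.0 K = 96.5 µm.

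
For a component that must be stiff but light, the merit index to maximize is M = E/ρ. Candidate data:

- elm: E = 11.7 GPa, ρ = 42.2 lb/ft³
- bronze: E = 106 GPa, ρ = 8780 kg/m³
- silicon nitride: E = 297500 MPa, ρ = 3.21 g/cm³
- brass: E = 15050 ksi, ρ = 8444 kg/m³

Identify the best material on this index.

Normalizing units and computing the index:
  elm: E = 11.70 GPa, ρ = 676.0 kg/m³
  bronze: E = 106.0 GPa, ρ = 8780 kg/m³
  silicon nitride: E = 297.5 GPa, ρ = 3210 kg/m³
  brass: E = 103.8 GPa, ρ = 8444 kg/m³
  silicon nitride: M = 92.7 MN·m/kg
  elm: M = 17.3 MN·m/kg
  brass: M = 12.3 MN·m/kg
  bronze: M = 12.1 MN·m/kg
Silicon nitride has the largest M.

silicon nitride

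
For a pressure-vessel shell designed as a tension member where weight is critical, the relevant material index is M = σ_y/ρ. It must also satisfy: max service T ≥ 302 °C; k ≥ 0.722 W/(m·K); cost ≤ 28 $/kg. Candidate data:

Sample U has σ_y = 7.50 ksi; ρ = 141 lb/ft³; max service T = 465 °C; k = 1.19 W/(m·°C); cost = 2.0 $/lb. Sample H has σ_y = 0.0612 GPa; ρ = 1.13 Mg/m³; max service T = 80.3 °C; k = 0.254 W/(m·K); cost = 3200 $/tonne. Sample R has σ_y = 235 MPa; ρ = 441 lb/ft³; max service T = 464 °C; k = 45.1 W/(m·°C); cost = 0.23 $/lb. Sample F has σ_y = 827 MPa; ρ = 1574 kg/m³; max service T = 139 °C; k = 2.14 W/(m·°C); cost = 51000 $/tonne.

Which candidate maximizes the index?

Screen on constraints: max service T ≥ 302 °C; k ≥ 0.722 W/(m·K); cost ≤ 28 $/kg. Survivors: sample U, sample R.
Putting every candidate on a common basis:
  sample U: σ_y = 51.71 MPa, ρ = 2259 kg/m³
  sample R: σ_y = 235.0 MPa, ρ = 7064 kg/m³
  sample R: M = 33.3 kN·m/kg
  sample U: M = 22.9 kN·m/kg
Sample R has the largest M.

sample R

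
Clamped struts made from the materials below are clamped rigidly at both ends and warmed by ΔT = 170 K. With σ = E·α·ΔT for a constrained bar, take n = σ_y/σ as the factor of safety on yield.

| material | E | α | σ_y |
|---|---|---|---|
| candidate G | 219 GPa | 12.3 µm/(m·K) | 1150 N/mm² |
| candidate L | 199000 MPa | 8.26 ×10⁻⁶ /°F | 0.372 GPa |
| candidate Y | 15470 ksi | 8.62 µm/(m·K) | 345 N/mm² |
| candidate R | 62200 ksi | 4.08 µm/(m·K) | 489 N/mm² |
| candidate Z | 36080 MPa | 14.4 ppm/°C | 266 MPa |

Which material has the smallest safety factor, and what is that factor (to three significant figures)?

candidate L, n = 0.740

Per material, after unit conversion:
  candidate G: E = 219.0, α = 12.3, σ_y = 1150 → σ = 458 MPa, n = 2.51
  candidate L: E = 199.0, α = 14.9, σ_y = 372.0 → σ = 503 MPa, n = 0.740
  candidate Y: E = 106.7, α = 8.62, σ_y = 345.0 → σ = 156 MPa, n = 2.21
  candidate R: E = 428.9, α = 4.08, σ_y = 489.0 → σ = 297 MPa, n = 1.64
  candidate Z: E = 36.08, α = 14.4, σ_y = 266.0 → σ = 88.3 MPa, n = 3.01
Smallest n: candidate L with n = 0.740.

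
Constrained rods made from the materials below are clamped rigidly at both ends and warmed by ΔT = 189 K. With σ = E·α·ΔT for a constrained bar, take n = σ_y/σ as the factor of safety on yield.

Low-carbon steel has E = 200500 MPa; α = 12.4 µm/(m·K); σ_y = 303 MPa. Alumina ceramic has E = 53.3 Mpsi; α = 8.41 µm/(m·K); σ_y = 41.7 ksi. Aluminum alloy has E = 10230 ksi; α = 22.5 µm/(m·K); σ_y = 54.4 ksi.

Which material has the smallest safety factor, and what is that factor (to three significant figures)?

alumina ceramic, n = 0.492

In consistent units (E in GPa, α in ×10⁻⁶/K, σ_y in MPa):
  low-carbon steel: E = 200.5, α = 12.4, σ_y = 303.0 → σ = 470 MPa, n = 0.645
  alumina ceramic: E = 367.5, α = 8.41, σ_y = 287.5 → σ = 584 MPa, n = 0.492
  aluminum alloy: E = 70.53, α = 22.5, σ_y = 375.1 → σ = 300 MPa, n = 1.25
Smallest n: alumina ceramic with n = 0.492.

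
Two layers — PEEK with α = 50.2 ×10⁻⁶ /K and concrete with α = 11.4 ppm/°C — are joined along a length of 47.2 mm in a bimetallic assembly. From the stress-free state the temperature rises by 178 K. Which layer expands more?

α(PEEK) = 50.2×10⁻⁶/K vs α(concrete) = 11.4×10⁻⁶/K.
Higher α expands more for the same ΔT: PEEK.

PEEK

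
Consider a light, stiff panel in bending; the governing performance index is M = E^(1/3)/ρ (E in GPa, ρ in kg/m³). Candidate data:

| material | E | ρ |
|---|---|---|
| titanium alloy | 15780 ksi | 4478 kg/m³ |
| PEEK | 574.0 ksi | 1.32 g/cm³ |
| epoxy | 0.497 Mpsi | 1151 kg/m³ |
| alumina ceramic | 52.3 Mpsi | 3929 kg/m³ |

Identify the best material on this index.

After converting to SI:
  titanium alloy: E = 108.8 GPa, ρ = 4478 kg/m³
  PEEK: E = 3.958 GPa, ρ = 1320 kg/m³
  epoxy: E = 3.427 GPa, ρ = 1151 kg/m³
  alumina ceramic: E = 360.6 GPa, ρ = 3929 kg/m³
  alumina ceramic: M = 1.81×10⁻³
  epoxy: M = 1.31×10⁻³
  PEEK: M = 1.20×10⁻³
  titanium alloy: M = 1.07×10⁻³
Alumina ceramic has the largest M.

alumina ceramic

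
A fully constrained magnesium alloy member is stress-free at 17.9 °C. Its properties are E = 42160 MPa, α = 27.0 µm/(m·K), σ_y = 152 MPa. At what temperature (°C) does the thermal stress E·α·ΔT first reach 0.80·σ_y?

E = 42160 MPa = 42.16 GPa.
E·α·ΔT = 121.6 MPa ⇒ ΔT = 121.6 / (42.16×10³ × 27.0×10⁻⁶) = 106.8 K.
T = 17.9 + 106.8 = 124.7 °C.

125 °C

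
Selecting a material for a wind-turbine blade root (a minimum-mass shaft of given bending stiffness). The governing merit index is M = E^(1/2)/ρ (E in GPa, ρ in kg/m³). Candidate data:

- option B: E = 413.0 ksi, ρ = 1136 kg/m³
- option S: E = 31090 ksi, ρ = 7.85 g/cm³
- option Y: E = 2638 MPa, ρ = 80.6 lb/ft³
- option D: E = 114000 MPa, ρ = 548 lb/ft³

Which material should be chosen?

Normalizing units and computing the index:
  option B: E = 2.848 GPa, ρ = 1136 kg/m³
  option S: E = 214.4 GPa, ρ = 7850 kg/m³
  option Y: E = 2.638 GPa, ρ = 1291 kg/m³
  option D: E = 114.0 GPa, ρ = 8778 kg/m³
  option S: M = 1.87×10⁻³
  option B: M = 1.49×10⁻³
  option Y: M = 1.26×10⁻³
  option D: M = 1.22×10⁻³
Option S has the largest M.

option S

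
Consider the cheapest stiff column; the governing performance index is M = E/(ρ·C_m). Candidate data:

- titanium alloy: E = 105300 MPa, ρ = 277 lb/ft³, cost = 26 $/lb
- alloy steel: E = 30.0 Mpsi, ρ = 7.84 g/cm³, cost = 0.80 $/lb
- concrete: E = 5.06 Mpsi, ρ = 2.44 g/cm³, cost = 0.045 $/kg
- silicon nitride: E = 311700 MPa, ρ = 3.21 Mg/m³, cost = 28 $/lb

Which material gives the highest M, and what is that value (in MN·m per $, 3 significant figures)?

Convert each candidate to consistent units, then evaluate M:
  titanium alloy: E = 105.3 GPa, ρ = 4437 kg/m³, cost = 57.32 $/kg
  alloy steel: E = 206.8 GPa, ρ = 7840 kg/m³, cost = 1.764 $/kg
  concrete: E = 34.89 GPa, ρ = 2440 kg/m³, cost = 0.04500 $/kg
  silicon nitride: E = 311.7 GPa, ρ = 3210 kg/m³, cost = 61.73 $/kg
  concrete: M = 318 MN·m per $
  alloy steel: M = 15.0 MN·m per $
  silicon nitride: M = 1.57 MN·m per $
  titanium alloy: M = 0.414 MN·m per $
Concrete has the largest M.

concrete, M = 318 MN·m per $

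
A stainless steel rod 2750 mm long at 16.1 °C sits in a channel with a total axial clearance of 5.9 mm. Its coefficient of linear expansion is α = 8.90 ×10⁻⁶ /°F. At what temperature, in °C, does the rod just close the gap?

150 °C

α = 8.90×10⁻⁶/°F × 9/5 = 16.0×10⁻⁶/K.
α·L₀·ΔT = 5.9 mm ⇒ ΔT = 5.9 / (16.0×10⁻⁶ × 2750.0) = 133.9 K.
T = 16.1 + 133.9 = 150.0 °C.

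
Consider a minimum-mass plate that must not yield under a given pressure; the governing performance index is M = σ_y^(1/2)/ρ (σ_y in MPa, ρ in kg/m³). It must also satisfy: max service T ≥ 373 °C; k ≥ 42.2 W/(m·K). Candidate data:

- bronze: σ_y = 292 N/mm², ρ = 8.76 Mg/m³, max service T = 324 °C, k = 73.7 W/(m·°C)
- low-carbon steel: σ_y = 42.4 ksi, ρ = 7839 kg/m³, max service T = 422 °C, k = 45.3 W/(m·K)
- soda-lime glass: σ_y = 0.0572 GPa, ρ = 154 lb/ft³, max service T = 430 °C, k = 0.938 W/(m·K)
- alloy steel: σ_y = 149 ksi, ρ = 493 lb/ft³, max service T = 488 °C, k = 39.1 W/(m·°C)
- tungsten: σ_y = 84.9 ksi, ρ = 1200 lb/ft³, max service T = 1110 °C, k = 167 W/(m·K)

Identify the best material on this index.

Screen on constraints: max service T ≥ 373 °C; k ≥ 42.2 W/(m·K). Survivors: low-carbon steel, tungsten.
In SI units:
  low-carbon steel: σ_y = 292.3 MPa, ρ = 7839 kg/m³
  tungsten: σ_y = 585.4 MPa, ρ = 19220 kg/m³
  low-carbon steel: M = 2.18×10⁻³
  tungsten: M = 1.26×10⁻³
The maximum is for low-carbon steel.

low-carbon steel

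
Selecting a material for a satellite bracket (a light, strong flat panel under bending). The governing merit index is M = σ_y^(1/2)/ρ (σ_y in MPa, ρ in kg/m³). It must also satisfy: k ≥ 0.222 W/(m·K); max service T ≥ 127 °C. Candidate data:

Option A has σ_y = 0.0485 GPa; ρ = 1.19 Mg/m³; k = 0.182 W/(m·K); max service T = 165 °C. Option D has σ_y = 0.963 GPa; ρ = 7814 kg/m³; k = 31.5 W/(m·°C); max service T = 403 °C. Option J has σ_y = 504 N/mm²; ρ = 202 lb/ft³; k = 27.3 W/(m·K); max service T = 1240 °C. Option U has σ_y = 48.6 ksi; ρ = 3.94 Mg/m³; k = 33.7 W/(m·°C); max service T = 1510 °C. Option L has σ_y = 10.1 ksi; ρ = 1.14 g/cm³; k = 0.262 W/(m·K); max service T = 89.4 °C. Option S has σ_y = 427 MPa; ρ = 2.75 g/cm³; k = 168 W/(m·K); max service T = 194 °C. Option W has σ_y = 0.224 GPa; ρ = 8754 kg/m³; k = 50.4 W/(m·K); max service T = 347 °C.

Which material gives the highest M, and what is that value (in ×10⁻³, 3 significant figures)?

option S, M = 7.51×10⁻³

Screen on constraints: k ≥ 0.222 W/(m·K); max service T ≥ 127 °C. Survivors: option D, option J, option U, option S, option W.
Normalizing units and computing the index:
  option D: σ_y = 963.0 MPa, ρ = 7814 kg/m³
  option J: σ_y = 504.0 MPa, ρ = 3236 kg/m³
  option U: σ_y = 335.1 MPa, ρ = 3940 kg/m³
  option S: σ_y = 427.0 MPa, ρ = 2750 kg/m³
  option W: σ_y = 224.0 MPa, ρ = 8754 kg/m³
  option S: M = 7.51×10⁻³
  option J: M = 6.94×10⁻³
  option U: M = 4.65×10⁻³
  option D: M = 3.97×10⁻³
  option W: M = 1.71×10⁻³
Highest index: option S.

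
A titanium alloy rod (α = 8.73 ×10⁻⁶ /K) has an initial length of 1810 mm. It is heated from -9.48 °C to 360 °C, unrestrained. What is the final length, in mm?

1815.8 mm

ΔT = 360 − (-9.48) = 369.5 K.
ΔL = α·L₀·ΔT = 8.73×10⁻⁶ × 1810 mm × 369.5 K = 5.84 mm.
L = L₀ + ΔL = 1810 + 5.84 = 1815.8 mm.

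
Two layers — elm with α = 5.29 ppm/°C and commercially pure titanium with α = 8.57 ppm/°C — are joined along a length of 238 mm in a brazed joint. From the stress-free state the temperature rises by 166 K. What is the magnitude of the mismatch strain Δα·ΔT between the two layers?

Δα = |5.29 − 8.57|×10⁻⁶/K = 3.28×10⁻⁶/K.
Mismatch strain = Δα·ΔT = 3.28×10⁻⁶ × 166.0 = 5.44×10⁻⁴.

5.44×10⁻⁴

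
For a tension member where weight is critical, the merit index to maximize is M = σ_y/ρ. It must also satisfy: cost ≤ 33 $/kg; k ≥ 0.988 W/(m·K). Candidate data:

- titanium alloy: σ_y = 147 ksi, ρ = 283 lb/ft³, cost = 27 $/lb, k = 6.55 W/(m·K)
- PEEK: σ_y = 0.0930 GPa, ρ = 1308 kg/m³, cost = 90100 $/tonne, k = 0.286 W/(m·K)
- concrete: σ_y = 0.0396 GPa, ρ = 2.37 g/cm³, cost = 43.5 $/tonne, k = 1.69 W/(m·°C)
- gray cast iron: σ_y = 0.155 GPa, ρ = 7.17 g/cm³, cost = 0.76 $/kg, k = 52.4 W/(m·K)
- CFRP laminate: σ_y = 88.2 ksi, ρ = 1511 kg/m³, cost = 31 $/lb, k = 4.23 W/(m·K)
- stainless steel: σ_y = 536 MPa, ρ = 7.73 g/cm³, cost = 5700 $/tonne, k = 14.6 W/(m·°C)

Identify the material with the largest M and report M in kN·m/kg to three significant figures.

stainless steel, M = 69.3 kN·m/kg

Screen on constraints: cost ≤ 33 $/kg; k ≥ 0.988 W/(m·K). Survivors: concrete, gray cast iron, stainless steel.
Normalizing units and computing the index:
  concrete: σ_y = 39.60 MPa, ρ = 2370 kg/m³
  gray cast iron: σ_y = 155.0 MPa, ρ = 7170 kg/m³
  stainless steel: σ_y = 536.0 MPa, ρ = 7730 kg/m³
  stainless steel: M = 69.3 kN·m/kg
  gray cast iron: M = 21.6 kN·m/kg
  concrete: M = 16.7 kN·m/kg
The maximum is for stainless steel.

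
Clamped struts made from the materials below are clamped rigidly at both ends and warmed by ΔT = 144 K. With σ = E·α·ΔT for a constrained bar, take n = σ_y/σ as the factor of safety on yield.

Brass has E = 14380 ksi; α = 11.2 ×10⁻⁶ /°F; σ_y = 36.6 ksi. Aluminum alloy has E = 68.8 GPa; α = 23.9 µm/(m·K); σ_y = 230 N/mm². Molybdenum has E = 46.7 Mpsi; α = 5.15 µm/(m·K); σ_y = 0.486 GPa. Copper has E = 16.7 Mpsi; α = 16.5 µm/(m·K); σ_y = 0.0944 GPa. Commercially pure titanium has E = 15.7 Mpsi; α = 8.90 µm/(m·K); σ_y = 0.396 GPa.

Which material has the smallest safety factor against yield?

With everything in SI (GPa, ×10⁻⁶/K, MPa):
  brass: E = 99.15, α = 20.2, σ_y = 252.3 → σ = 288 MPa, n = 0.877
  aluminum alloy: E = 68.80, α = 23.9, σ_y = 230.0 → σ = 237 MPa, n = 0.971
  molybdenum: E = 322.0, α = 5.15, σ_y = 486.0 → σ = 239 MPa, n = 2.04
  copper: E = 115.1, α = 16.5, σ_y = 94.40 → σ = 274 MPa, n = 0.345
  commercially pure titanium: E = 108.2, α = 8.90, σ_y = 396.0 → σ = 139 MPa, n = 2.85
Smallest n: copper with n = 0.345.

copper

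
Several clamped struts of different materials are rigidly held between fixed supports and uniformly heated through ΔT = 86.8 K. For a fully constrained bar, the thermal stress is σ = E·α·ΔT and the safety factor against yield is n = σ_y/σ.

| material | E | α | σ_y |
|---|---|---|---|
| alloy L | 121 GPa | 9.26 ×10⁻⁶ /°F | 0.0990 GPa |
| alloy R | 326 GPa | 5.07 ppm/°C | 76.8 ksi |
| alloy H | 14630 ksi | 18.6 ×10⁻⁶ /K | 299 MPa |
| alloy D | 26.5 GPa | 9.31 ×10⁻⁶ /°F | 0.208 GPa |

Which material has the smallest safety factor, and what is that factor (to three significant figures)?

alloy L, n = 0.566

Converting E to GPa, α to ×10⁻⁶/K, σ_y to MPa, then σ and n for each:
  alloy L: E = 121.0, α = 16.7, σ_y = 99.00 → σ = 175 MPa, n = 0.566
  alloy R: E = 326.0, α = 5.07, σ_y = 529.5 → σ = 143 MPa, n = 3.69
  alloy H: E = 100.9, α = 18.6, σ_y = 299.0 → σ = 163 MPa, n = 1.84
  alloy D: E = 26.50, α = 16.8, σ_y = 208.0 → σ = 38.5 MPa, n = 5.40
Smallest n: alloy L with n = 0.566.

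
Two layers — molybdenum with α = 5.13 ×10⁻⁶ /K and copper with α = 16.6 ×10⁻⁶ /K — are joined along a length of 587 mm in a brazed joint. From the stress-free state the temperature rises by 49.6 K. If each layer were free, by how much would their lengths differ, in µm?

Δα = |5.13 − 16.6|×10⁻⁶/K = 11.5×10⁻⁶/K.
ΔL_mismatch = Δα·L·ΔT = 11.5×10⁻⁶ × 587.0 mm × 49.6 K = 334 µm.

334 µm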